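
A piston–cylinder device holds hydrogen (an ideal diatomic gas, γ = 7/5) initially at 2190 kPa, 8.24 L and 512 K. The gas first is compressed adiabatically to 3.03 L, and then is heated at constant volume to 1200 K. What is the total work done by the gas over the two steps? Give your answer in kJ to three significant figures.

Step 1 (adiabatic): W = (P₁V₁ − P₂V₂)/(γ−1) = (18046 − 26926)/0.4 = -22200 J.
Step 2 (isochoric): W = 0 (constant volume).
W_total = -22200 + 0 = -22200 J.

W_total ≈ -22.2 kJ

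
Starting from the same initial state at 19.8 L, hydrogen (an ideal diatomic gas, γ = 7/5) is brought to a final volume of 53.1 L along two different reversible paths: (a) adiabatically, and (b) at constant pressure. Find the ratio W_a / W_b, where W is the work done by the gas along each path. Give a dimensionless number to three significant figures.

Path (a) adiabatic: W = P₁V₁(1 − (V₁/V₂)^(γ−1))/(γ−1) → W_a/(P₁V₁) = 0.8151.
Path (b) isobaric: W = P₁(V₂ − V₁) → W_b/(P₁V₁) = 1.682.
W_a / W_b = 0.8151 / 1.682 = 0.4847.

W_a / W_b ≈ 0.485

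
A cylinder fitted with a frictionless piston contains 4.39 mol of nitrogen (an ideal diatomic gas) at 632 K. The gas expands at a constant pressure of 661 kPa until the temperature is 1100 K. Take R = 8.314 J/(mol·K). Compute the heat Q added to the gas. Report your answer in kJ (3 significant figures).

Q ≈ 59.8 kJ

Isobaric: W = nRΔT = (4.39)(8.314)(468) = 17081 J.
ΔU = nCᵥΔT with Cᵥ = 5R/2: ΔU = (4.39)(20.79)(468) = 42703 J.
Q = ΔU + W = 42703 + 17081 = 59784 J.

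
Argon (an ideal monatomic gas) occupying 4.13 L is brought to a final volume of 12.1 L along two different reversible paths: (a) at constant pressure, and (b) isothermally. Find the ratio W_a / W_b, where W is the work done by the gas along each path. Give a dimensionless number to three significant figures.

W_a / W_b ≈ 1.80

Path (a) isobaric: W = P₁(V₂ − V₁) → W_a/(P₁V₁) = 1.93.
Path (b) isothermal: W = P₁V₁ ln(V₂/V₁) → W_b/(P₁V₁) = 1.075.
W_a / W_b = 1.93 / 1.075 = 1.795.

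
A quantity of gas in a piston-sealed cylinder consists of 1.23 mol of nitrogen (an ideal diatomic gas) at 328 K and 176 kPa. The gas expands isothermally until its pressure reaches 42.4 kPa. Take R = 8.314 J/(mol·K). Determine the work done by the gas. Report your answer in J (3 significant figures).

Isothermal process: W = nRT ln(V₂/V₁) = nRT ln(P₁/P₂).
W = (1.23)(8.314)(328) × ln(176/42.4)
  = 3354 × ln(4.151) = 3354 × 1.423
W_by_gas = 4774 J.

W ≈ 4770 J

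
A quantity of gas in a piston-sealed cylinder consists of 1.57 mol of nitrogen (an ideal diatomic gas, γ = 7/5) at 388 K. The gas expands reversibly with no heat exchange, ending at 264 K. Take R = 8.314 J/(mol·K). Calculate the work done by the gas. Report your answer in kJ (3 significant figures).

Adiabatic ⇒ Q = 0, so W_by = −ΔU = nCᵥ(T₁ − T₂).
Cᵥ = 5R/2 = 20.79 J/(mol·K).
W = (1.57)(20.79)(388 − 264) = 4046 J.

W ≈ 4.05 kJ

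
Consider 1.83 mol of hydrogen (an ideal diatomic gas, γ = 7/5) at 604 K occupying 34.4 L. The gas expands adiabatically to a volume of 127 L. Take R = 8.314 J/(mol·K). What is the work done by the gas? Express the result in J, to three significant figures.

W ≈ 9350 J

Adiabatic: TV^(γ−1) = const with γ = 7/5.
T₂ = T₁ (V₁/V₂)^(γ−1) = 604 × (34.4/127)^0.4 = 604 × 0.5931 = 358.2 K.
W_by = nCᵥ(T₁ − T₂) = (1.83)(20.79)(604 − 358.2) = 9349 J.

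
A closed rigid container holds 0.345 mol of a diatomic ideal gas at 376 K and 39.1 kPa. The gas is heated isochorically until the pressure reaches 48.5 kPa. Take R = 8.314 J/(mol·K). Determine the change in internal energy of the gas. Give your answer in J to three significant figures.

Constant volume ⇒ W = 0, so Q = ΔU = nCᵥΔT with Cᵥ = 5R/2 = 20.79 J/(mol·K).
At constant V, T₂/T₁ = P₂/P₁ ⇒ ΔT = T₁(P₂/P₁ − 1) = 376·(48.5/39.1 − 1) = 90.39 K.
ΔU = (0.345)(20.79)(90.39) = 648.2 J.

ΔU ≈ 648 J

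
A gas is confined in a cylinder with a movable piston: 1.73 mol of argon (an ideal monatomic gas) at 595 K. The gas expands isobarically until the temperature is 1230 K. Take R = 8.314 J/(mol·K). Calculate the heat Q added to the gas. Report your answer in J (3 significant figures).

Isobaric: W = nRΔT = (1.73)(8.314)(635) = 9133 J.
ΔU = nCᵥΔT with Cᵥ = 3R/2: ΔU = (1.73)(12.47)(635) = 13700 J.
Q = ΔU + W = 13700 + 9133 = 22833 J.

Q ≈ 22800 J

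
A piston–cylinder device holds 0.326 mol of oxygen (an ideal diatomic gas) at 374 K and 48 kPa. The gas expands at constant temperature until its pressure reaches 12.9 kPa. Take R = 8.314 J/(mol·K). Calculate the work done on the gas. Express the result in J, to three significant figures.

Isothermal process: W = nRT ln(V₂/V₁) = nRT ln(P₁/P₂).
W = (0.326)(8.314)(374) × ln(48/12.9)
  = 1014 × ln(3.721) = 1014 × 1.314
W_by_gas = 1332 J; work on gas = −W_by = -1332 J.

W ≈ -1330 J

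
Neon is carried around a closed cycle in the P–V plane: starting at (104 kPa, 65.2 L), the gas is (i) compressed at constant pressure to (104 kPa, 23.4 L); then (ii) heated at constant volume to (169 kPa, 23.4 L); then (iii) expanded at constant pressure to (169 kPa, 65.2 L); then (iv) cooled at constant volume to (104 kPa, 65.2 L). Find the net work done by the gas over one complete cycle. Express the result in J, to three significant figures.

Constant-volume legs do no work.
W(i) = (104)(23.4 − 65.2) = -4347 J; W(iii) = (169)(65.2 − 23.4) = 7064 J.
W_net = -4347 + 7064 = 2717 J (the clockwise enclosed area).

W_net ≈ 2720 J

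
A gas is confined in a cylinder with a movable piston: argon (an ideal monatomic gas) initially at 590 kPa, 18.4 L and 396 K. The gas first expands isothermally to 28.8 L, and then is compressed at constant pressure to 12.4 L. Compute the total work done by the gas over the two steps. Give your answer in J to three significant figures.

Step 1 (isothermal): W = P₁V₁ ln(V₂/V₁) = (10856) ln(28.8/18.4) = 4864 J.
After step 1: P = 376.9 kPa, V = 28.8 L, T = 396 K.
Step 2 (isobaric): W = PΔV = (376.9 kPa)(12.4 − 28.8 L) = -6182 J.
W_total = 4864 − 6182 = -1318 J.

W_total ≈ -1320 J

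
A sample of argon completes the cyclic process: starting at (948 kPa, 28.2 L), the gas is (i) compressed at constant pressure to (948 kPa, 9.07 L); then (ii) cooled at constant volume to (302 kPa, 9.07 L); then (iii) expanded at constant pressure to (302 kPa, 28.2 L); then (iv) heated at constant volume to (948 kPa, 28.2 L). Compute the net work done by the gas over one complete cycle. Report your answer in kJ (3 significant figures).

W_net ≈ -12.4 kJ

Constant-volume legs do no work.
W(i) = (948)(9.07 − 28.2) = -18135 J; W(iii) = (302)(28.2 − 9.07) = 5777 J.
W_net = -18135 + 5777 = -12358 J (the counter-clockwise enclosed area).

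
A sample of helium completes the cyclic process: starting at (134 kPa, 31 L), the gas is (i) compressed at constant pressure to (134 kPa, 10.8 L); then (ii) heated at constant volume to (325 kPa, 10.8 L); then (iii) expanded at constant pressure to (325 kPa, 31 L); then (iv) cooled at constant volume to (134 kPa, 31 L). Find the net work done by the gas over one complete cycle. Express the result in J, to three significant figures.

W_net ≈ 3860 J

Constant-volume legs do no work.
W(i) = (134)(10.8 − 31) = -2707 J; W(iii) = (325)(31 − 10.8) = 6565 J.
W_net = -2707 + 6565 = 3858 J (the clockwise enclosed area).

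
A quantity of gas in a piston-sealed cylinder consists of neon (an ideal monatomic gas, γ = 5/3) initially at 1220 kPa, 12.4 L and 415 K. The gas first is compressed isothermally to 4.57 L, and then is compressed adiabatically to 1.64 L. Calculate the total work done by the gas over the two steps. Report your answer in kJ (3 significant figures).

Step 1 (isothermal): W = P₁V₁ ln(V₂/V₁) = (15128) ln(4.57/12.4) = -15101 J.
After step 1: P = 3310 kPa, V = 4.57 L, T = 415 K.
Step 2 (adiabatic): W = (P₁V₁ − P₂V₂)/(γ−1) = (15128 − 29957)/0.667 = -22243 J.
W_total = -15101 − 22243 = -37344 J.

W_total ≈ -37.3 kJ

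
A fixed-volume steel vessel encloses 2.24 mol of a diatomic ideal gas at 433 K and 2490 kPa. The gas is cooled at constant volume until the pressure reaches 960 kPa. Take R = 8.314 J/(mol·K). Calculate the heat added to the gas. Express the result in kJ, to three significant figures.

Q ≈ -12.4 kJ

Constant volume ⇒ W = 0, so Q = ΔU = nCᵥΔT with Cᵥ = 5R/2 = 20.79 J/(mol·K).
At constant V, T₂/T₁ = P₂/P₁ ⇒ ΔT = T₁(P₂/P₁ − 1) = 433·(960/2490 − 1) = -266.1 K.
ΔU = (2.24)(20.79)(-266.1) = -12387 J.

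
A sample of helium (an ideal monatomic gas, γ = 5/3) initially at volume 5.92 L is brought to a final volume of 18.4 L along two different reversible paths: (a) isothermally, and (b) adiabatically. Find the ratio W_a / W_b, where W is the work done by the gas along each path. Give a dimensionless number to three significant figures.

Path (a) isothermal: W = P₁V₁ ln(V₂/V₁) → W_a/(P₁V₁) = 1.134.
Path (b) adiabatic: W = P₁V₁(1 − (V₁/V₂)^(γ−1))/(γ−1) → W_b/(P₁V₁) = 0.7957.
W_a / W_b = 1.134 / 0.7957 = 1.425.

W_a / W_b ≈ 1.43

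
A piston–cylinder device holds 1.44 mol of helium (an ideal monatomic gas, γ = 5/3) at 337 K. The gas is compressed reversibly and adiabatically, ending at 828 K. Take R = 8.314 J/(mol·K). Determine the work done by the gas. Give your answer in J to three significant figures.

W ≈ -8820 J

Adiabatic ⇒ Q = 0, so W_by = −ΔU = nCᵥ(T₁ − T₂).
Cᵥ = 3R/2 = 12.47 J/(mol·K).
W = (1.44)(12.47)(337 − 828) = -8817 J.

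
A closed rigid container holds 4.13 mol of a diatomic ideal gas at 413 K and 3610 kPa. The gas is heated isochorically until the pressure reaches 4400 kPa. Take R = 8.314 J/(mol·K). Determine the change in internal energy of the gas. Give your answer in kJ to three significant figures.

Constant volume ⇒ W = 0, so Q = ΔU = nCᵥΔT with Cᵥ = 5R/2 = 20.79 J/(mol·K).
At constant V, T₂/T₁ = P₂/P₁ ⇒ ΔT = T₁(P₂/P₁ − 1) = 413·(4400/3610 − 1) = 90.38 K.
ΔU = (4.13)(20.79)(90.38) = 7758 J.

ΔU ≈ 7.76 kJ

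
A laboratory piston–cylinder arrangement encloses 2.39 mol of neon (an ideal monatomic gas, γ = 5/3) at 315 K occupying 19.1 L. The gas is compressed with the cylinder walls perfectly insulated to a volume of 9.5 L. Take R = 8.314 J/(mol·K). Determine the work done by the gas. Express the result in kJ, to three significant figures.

W ≈ -5.57 kJ

Adiabatic: TV^(γ−1) = const with γ = 5/3.
T₂ = T₁ (V₁/V₂)^(γ−1) = 315 × (19.1/9.5)^0.667 = 315 × 1.593 = 501.8 K.
W_by = nCᵥ(T₁ − T₂) = (2.39)(12.47)(315 − 501.8) = -5567 J.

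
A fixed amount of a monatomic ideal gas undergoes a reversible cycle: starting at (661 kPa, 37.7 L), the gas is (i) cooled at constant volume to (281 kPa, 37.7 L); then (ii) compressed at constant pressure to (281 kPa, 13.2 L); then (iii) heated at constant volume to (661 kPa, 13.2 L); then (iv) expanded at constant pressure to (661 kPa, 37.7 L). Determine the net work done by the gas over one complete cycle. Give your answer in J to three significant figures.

W_net ≈ 9310 J

Constant-volume legs do no work.
W(ii) = (281)(13.2 − 37.7) = -6885 J; W(iv) = (661)(37.7 − 13.2) = 16195 J.
W_net = -6885 + 16195 = 9310 J (the clockwise enclosed area).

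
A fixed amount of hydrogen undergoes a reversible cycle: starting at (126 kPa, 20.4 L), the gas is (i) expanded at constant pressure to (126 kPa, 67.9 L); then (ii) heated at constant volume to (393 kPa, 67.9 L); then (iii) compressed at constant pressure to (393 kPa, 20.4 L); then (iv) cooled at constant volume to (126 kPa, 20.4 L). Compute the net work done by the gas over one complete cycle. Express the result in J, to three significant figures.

W_net ≈ -12700 J

Constant-volume legs do no work.
W(i) = (126)(67.9 − 20.4) = 5985 J; W(iii) = (393)(20.4 − 67.9) = -18668 J.
W_net = 5985 − 18668 = -12683 J (the counter-clockwise enclosed area).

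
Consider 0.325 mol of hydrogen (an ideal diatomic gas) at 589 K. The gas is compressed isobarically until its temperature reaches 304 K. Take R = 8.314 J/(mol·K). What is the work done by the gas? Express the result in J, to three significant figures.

Isobaric: W = P ΔV = nR ΔT.
W = (0.325)(8.314)(304 − 589) = -770.1 J.

W ≈ -770 J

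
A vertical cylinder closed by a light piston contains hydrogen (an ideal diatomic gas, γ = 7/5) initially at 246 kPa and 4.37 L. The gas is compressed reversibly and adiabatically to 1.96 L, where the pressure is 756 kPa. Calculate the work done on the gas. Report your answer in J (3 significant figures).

Adiabatic: W = (P₁V₁ − P₂V₂)/(γ − 1) with γ = 7/5.
P₁V₁ = 1075 J, P₂V₂ = 1482 J.
W = (1075 − 1482) / 0.4 = -1017 J.
Work on gas = −W_by = 1017 J.

W ≈ 1020 J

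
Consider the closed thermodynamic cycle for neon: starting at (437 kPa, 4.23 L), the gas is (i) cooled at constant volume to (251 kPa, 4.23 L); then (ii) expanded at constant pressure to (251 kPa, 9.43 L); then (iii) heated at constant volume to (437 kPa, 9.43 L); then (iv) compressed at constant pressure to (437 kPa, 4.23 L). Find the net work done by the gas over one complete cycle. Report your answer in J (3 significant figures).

Constant-volume legs do no work.
W(ii) = (251)(9.43 − 4.23) = 1305 J; W(iv) = (437)(4.23 − 9.43) = -2272 J.
W_net = 1305 − 2272 = -967.2 J (the counter-clockwise enclosed area).

W_net ≈ -967 J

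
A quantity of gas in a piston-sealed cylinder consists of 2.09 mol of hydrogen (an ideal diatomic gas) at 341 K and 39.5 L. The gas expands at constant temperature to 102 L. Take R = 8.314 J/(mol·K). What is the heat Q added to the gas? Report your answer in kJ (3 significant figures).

Q ≈ 5.62 kJ

Isothermal ⇒ ΔU = 0, so Q = W = nRT ln(V₂/V₁).
Q = (2.09)(8.314)(341) ln(102/39.5) = 5925 × 0.9487 = 5621 J.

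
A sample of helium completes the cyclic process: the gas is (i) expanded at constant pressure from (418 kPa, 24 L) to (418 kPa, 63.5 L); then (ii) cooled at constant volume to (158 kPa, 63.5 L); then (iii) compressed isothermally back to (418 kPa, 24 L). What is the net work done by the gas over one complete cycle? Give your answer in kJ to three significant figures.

W_net ≈ 6.75 kJ

Leg (i): W = PΔV = (418)(63.5 − 24) = 16511 J.
Leg (ii): W = 0.
Leg (iii): W = PᵢVᵢ ln(V_f/Vᵢ) = (10033) ln(24/63.5) = -9762 J.
W_net = 16511 − 9762 = 6749 J.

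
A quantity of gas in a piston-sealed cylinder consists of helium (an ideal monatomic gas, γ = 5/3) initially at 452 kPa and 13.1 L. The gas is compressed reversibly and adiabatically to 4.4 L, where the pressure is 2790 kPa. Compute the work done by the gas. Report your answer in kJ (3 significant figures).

Adiabatic: W = (P₁V₁ − P₂V₂)/(γ − 1) with γ = 5/3.
P₁V₁ = 5921 J, P₂V₂ = 12276 J.
W = (5921 − 12276) / 0.6667 = -9532 J.

W ≈ -9.53 kJ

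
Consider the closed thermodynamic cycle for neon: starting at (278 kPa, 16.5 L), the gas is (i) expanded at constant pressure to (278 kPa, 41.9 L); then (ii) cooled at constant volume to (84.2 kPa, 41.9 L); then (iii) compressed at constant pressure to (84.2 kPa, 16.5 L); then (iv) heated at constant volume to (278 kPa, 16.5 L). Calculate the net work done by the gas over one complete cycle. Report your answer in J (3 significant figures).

Constant-volume legs do no work.
W(i) = (278)(41.9 − 16.5) = 7061 J; W(iii) = (84.2)(16.5 − 41.9) = -2139 J.
W_net = 7061 − 2139 = 4923 J (the clockwise enclosed area).

W_net ≈ 4920 J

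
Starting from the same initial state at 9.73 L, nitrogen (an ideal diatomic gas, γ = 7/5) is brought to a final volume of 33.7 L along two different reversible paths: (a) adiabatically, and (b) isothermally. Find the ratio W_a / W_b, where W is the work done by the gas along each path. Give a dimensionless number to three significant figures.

Path (a) adiabatic: W = P₁V₁(1 − (V₁/V₂)^(γ−1))/(γ−1) → W_a/(P₁V₁) = 0.979.
Path (b) isothermal: W = P₁V₁ ln(V₂/V₁) → W_b/(P₁V₁) = 1.242.
W_a / W_b = 0.979 / 1.242 = 0.7881.

W_a / W_b ≈ 0.788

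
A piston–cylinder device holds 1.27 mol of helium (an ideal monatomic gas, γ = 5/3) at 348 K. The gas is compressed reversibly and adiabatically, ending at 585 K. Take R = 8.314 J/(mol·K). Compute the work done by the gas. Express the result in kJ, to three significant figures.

Adiabatic ⇒ Q = 0, so W_by = −ΔU = nCᵥ(T₁ − T₂).
Cᵥ = 3R/2 = 12.47 J/(mol·K).
W = (1.27)(12.47)(348 − 585) = -3754 J.

W ≈ -3.75 kJ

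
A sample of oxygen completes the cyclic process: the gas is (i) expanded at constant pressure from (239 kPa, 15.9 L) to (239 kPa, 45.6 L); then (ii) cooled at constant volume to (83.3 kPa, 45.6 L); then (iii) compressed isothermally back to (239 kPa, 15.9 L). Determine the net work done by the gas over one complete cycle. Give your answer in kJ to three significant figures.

Leg (i): W = PΔV = (239)(45.6 − 15.9) = 7098 J.
Leg (ii): W = 0.
Leg (iii): W = PᵢVᵢ ln(V_f/Vᵢ) = (3798) ln(15.9/45.6) = -4002 J.
W_net = 7098 − 4002 = 3096 J.

W_net ≈ 3.10 kJ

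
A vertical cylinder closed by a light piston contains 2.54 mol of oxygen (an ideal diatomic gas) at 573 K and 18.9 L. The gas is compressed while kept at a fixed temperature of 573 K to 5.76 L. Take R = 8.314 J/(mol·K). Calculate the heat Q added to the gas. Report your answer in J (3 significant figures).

Q ≈ -14400 J

Isothermal ⇒ ΔU = 0, so Q = W = nRT ln(V₂/V₁).
Q = (2.54)(8.314)(573) ln(5.76/18.9) = 12100 × -1.188 = -14378 J.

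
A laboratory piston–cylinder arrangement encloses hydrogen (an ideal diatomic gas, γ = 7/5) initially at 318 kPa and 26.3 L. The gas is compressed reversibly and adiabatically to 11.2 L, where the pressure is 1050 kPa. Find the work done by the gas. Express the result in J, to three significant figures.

Adiabatic: W = (P₁V₁ − P₂V₂)/(γ − 1) with γ = 7/5.
P₁V₁ = 8363 J, P₂V₂ = 11760 J.
W = (8363 − 11760) / 0.4 = -8492 J.

W ≈ -8490 J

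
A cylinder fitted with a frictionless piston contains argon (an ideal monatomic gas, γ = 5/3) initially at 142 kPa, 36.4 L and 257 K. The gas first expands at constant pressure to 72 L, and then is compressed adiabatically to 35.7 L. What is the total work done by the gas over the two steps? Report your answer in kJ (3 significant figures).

W_total ≈ -4.09 kJ

Step 1 (isobaric): W = PΔV = (142 kPa)(72 − 36.4 L) = 5055 J.
After step 1: P = 142 kPa, V = 72 L, T = 508.4 K.
Step 2 (adiabatic): W = (P₁V₁ − P₂V₂)/(γ−1) = (10224 − 16320)/0.667 = -9145 J.
W_total = 5055 − 9145 = -4089 J.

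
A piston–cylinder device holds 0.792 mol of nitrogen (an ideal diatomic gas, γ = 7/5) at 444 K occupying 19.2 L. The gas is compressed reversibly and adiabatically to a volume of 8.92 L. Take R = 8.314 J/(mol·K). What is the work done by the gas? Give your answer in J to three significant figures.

W ≈ -2620 J

Adiabatic: TV^(γ−1) = const with γ = 7/5.
T₂ = T₁ (V₁/V₂)^(γ−1) = 444 × (19.2/8.92)^0.4 = 444 × 1.359 = 603.3 K.
W_by = nCᵥ(T₁ − T₂) = (0.792)(20.79)(444 − 603.3) = -2623 J.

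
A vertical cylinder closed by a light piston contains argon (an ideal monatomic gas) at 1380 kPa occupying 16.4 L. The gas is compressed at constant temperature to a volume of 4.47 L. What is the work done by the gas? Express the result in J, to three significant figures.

Isothermal: W = nRT ln(V₂/V₁) = P₁V₁ ln(V₂/V₁).
P₁V₁ = (1380 kPa)(16.4 L) = 22632 J.
W = 22632 × ln(4.47/16.4) = 22632 × -1.3
W_by_gas = -29419 J.

W ≈ -29400 J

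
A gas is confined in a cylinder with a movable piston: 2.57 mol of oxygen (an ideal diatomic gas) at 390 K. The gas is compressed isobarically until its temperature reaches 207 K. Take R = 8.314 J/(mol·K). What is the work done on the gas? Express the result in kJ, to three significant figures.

W ≈ 3.91 kJ

Isobaric: W = P ΔV = nR ΔT.
W = (2.57)(8.314)(207 − 390) = -3910 J.
Work on gas = −W_by = 3910 J.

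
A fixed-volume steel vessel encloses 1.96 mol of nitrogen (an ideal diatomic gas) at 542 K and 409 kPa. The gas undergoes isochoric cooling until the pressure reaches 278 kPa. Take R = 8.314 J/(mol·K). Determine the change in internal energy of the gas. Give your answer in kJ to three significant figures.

Constant volume ⇒ W = 0, so Q = ΔU = nCᵥΔT with Cᵥ = 5R/2 = 20.79 J/(mol·K).
At constant V, T₂/T₁ = P₂/P₁ ⇒ ΔT = T₁(P₂/P₁ − 1) = 542·(278/409 − 1) = -173.6 K.
ΔU = (1.96)(20.79)(-173.6) = -7072 J.

ΔU ≈ -7.07 kJ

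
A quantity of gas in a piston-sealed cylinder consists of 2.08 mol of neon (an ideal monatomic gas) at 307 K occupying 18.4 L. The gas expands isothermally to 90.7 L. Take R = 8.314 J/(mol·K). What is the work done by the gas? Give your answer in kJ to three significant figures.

Isothermal: W = nRT ln(V₂/V₁).
W = (2.08)(8.314)(307) × ln(90.7/18.4)
  = 5309 × 1.595
W_by_gas = 8469 J.

W ≈ 8.47 kJ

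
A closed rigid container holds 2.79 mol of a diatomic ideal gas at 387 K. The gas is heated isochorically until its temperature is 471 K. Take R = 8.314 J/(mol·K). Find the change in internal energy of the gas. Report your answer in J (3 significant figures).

Constant volume ⇒ W = 0, so Q = ΔU = nCᵥΔT with Cᵥ = 5R/2 = 20.79 J/(mol·K).
ΔU = (2.79)(20.79)(471 − 387) = 4871 J.

ΔU ≈ 4870 J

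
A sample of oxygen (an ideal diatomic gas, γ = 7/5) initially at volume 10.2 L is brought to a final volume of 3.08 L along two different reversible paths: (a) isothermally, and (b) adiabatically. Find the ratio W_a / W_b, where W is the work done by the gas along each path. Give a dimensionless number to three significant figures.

Path (a) isothermal: W = P₁V₁ ln(V₂/V₁) → W_a/(P₁V₁) = -1.197.
Path (b) adiabatic: W = P₁V₁(1 − (V₁/V₂)^(γ−1))/(γ−1) → W_b/(P₁V₁) = -1.536.
W_a / W_b = -1.197 / -1.536 = 0.7796.

W_a / W_b ≈ 0.780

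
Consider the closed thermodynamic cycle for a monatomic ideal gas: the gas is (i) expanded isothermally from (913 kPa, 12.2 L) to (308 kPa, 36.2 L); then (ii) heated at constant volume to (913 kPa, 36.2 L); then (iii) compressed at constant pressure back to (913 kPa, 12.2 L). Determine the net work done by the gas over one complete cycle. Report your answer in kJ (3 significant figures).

W_net ≈ -9.80 kJ

Leg (i): W = PᵢVᵢ ln(V_f/Vᵢ) = (11139) ln(36.2/12.2) = 12115 J.
Leg (ii): W = 0.
Leg (iii): W = PΔV = (913)(12.2 − 36.2) = -21912 J.
W_net = 12115 − 21912 = -9797 J.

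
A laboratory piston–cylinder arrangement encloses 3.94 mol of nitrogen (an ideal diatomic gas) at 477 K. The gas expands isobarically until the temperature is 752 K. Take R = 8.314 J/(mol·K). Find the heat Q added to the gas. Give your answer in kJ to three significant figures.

Isobaric: W = nRΔT = (3.94)(8.314)(275) = 9008 J.
ΔU = nCᵥΔT with Cᵥ = 5R/2: ΔU = (3.94)(20.79)(275) = 22521 J.
Q = ΔU + W = 22521 + 9008 = 31529 J.

Q ≈ 31.5 kJ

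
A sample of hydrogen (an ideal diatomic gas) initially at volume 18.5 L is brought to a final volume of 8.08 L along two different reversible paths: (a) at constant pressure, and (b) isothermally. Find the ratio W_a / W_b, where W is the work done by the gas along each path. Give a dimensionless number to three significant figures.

Path (a) isobaric: W = P₁(V₂ − V₁) → W_a/(P₁V₁) = -0.5632.
Path (b) isothermal: W = P₁V₁ ln(V₂/V₁) → W_b/(P₁V₁) = -0.8284.
W_a / W_b = -0.5632 / -0.8284 = 0.6799.

W_a / W_b ≈ 0.680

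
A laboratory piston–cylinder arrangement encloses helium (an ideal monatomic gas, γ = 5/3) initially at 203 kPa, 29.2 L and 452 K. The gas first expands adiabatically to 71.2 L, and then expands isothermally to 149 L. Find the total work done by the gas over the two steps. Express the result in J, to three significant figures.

W_total ≈ 6400 J

Step 1 (adiabatic): W = (P₁V₁ − P₂V₂)/(γ−1) = (5928 − 3272)/0.667 = 3983 J.
After step 1: P = 45.96 kPa, V = 71.2 L, T = 249.5 K.
Step 2 (isothermal): W = P₁V₁ ln(V₂/V₁) = (3272) ln(149/71.2) = 2416 J.
W_total = 3983 + 2416 = 6400 J.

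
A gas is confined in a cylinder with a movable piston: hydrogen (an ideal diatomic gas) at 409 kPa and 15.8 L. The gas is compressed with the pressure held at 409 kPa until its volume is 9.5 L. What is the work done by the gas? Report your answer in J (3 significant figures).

Isobaric: W = P ΔV.
W = (409 kPa)(9.5 − 15.8 L) = (409)(-6.3) = -2577 J.

W ≈ -2580 J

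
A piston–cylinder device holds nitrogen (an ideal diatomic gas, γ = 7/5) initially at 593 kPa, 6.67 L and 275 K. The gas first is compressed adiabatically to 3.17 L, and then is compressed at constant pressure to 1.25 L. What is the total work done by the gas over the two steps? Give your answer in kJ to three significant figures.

W_total ≈ -6.65 kJ

Step 1 (adiabatic): W = (P₁V₁ − P₂V₂)/(γ−1) = (3955 − 5326)/0.4 = -3427 J.
After step 1: P = 1680 kPa, V = 3.17 L, T = 370.3 K.
Step 2 (isobaric): W = PΔV = (1680 kPa)(1.25 − 3.17 L) = -3226 J.
W_total = -3427 − 3226 = -6653 J.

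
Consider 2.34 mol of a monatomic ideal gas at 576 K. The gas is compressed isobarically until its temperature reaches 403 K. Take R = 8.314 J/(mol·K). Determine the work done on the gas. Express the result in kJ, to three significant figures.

W ≈ 3.37 kJ

Isobaric: W = P ΔV = nR ΔT.
W = (2.34)(8.314)(403 − 576) = -3366 J.
Work on gas = −W_by = 3366 J.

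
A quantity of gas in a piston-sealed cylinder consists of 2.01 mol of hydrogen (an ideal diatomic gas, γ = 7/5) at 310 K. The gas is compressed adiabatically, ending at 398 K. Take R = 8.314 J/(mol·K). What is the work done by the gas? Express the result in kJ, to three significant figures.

Adiabatic ⇒ Q = 0, so W_by = −ΔU = nCᵥ(T₁ − T₂).
Cᵥ = 5R/2 = 20.79 J/(mol·K).
W = (2.01)(20.79)(310 − 398) = -3676 J.

W ≈ -3.68 kJ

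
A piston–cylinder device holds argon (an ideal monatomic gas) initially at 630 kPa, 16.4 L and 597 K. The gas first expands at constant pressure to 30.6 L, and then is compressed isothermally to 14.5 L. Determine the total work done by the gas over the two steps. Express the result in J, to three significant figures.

W_total ≈ -5450 J

Step 1 (isobaric): W = PΔV = (630 kPa)(30.6 − 16.4 L) = 8946 J.
After step 1: P = 630 kPa, V = 30.6 L, T = 1114 K.
Step 2 (isothermal): W = P₁V₁ ln(V₂/V₁) = (19278) ln(14.5/30.6) = -14398 J.
W_total = 8946 − 14398 = -5452 J.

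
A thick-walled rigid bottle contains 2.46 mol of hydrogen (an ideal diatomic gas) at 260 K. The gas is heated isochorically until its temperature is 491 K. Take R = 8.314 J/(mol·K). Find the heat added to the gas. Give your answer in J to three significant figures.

Constant volume ⇒ W = 0, so Q = ΔU = nCᵥΔT with Cᵥ = 5R/2 = 20.79 J/(mol·K).
ΔU = (2.46)(20.79)(491 − 260) = 11811 J.

Q ≈ 11800 J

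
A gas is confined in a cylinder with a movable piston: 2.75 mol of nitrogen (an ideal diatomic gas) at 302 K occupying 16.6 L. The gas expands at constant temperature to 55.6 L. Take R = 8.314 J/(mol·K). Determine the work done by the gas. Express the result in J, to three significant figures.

Isothermal: W = nRT ln(V₂/V₁).
W = (2.75)(8.314)(302) × ln(55.6/16.6)
  = 6905 × 1.209
W_by_gas = 8346 J.

W ≈ 8350 J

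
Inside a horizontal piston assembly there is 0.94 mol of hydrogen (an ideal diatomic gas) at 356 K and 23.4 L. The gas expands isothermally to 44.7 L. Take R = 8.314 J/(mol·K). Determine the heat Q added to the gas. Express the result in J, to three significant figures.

Isothermal ⇒ ΔU = 0, so Q = W = nRT ln(V₂/V₁).
Q = (0.94)(8.314)(356) ln(44.7/23.4) = 2782 × 0.6472 = 1801 J.

Q ≈ 1800 J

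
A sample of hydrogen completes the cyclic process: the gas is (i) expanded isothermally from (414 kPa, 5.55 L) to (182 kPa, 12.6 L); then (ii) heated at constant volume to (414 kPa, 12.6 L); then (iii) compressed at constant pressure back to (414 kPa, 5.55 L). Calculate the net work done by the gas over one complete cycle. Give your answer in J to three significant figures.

W_net ≈ -1030 J

Leg (i): W = PᵢVᵢ ln(V_f/Vᵢ) = (2298) ln(12.6/5.55) = 1884 J.
Leg (ii): W = 0.
Leg (iii): W = PΔV = (414)(5.55 − 12.6) = -2919 J.
W_net = 1884 − 2919 = -1035 J.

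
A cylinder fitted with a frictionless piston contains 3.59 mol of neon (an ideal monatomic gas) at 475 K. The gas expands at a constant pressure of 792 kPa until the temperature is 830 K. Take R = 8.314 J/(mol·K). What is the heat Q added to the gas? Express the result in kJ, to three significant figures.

Q ≈ 26.5 kJ

Isobaric: W = nRΔT = (3.59)(8.314)(355) = 10596 J.
ΔU = nCᵥΔT with Cᵥ = 3R/2: ΔU = (3.59)(12.47)(355) = 15894 J.
Q = ΔU + W = 15894 + 10596 = 26489 J.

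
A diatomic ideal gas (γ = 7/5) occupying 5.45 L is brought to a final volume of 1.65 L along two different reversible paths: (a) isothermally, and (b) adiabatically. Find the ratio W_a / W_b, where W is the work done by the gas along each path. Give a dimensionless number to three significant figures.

Path (a) isothermal: W = P₁V₁ ln(V₂/V₁) → W_a/(P₁V₁) = -1.195.
Path (b) adiabatic: W = P₁V₁(1 − (V₁/V₂)^(γ−1))/(γ−1) → W_b/(P₁V₁) = -1.532.
W_a / W_b = -1.195 / -1.532 = 0.78.

W_a / W_b ≈ 0.780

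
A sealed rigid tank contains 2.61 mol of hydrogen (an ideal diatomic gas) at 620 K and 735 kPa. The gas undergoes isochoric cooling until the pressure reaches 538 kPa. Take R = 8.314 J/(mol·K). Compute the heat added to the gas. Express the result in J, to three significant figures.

Constant volume ⇒ W = 0, so Q = ΔU = nCᵥΔT with Cᵥ = 5R/2 = 20.79 J/(mol·K).
At constant V, T₂/T₁ = P₂/P₁ ⇒ ΔT = T₁(P₂/P₁ − 1) = 620·(538/735 − 1) = -166.2 K.
ΔU = (2.61)(20.79)(-166.2) = -9015 J.

Q ≈ -9010 J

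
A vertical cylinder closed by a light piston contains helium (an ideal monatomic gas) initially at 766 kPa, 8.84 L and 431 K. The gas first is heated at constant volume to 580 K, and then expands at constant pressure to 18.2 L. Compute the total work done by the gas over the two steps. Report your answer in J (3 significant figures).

Step 1 (isochoric): W = 0 (constant volume).
After step 1: P = 1031 kPa (V unchanged).
Step 2 (isobaric): W = PΔV = (1031 kPa)(18.2 − 8.84 L) = 9648 J.
W_total = 0 + 9648 = 9648 J.

W_total ≈ 9650 J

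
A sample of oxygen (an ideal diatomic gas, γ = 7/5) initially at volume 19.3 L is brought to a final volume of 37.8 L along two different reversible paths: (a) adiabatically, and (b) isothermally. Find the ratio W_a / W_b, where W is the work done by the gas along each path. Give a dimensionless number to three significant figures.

W_a / W_b ≈ 0.877

Path (a) adiabatic: W = P₁V₁(1 − (V₁/V₂)^(γ−1))/(γ−1) → W_a/(P₁V₁) = 0.5894.
Path (b) isothermal: W = P₁V₁ ln(V₂/V₁) → W_b/(P₁V₁) = 0.6722.
W_a / W_b = 0.5894 / 0.6722 = 0.8768.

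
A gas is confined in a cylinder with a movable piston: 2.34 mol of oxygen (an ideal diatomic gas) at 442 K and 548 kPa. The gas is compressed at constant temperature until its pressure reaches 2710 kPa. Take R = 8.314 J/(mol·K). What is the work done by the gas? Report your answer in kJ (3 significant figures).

W ≈ -13.7 kJ

Isothermal process: W = nRT ln(V₂/V₁) = nRT ln(P₁/P₂).
W = (2.34)(8.314)(442) × ln(548/2710)
  = 8599 × ln(0.2022) = 8599 × -1.598
W_by_gas = -13745 J.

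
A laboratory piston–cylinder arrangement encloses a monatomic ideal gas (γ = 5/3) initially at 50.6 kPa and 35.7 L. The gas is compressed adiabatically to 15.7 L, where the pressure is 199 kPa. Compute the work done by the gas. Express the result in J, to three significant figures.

W ≈ -1980 J

Adiabatic: W = (P₁V₁ − P₂V₂)/(γ − 1) with γ = 5/3.
P₁V₁ = 1806 J, P₂V₂ = 3124 J.
W = (1806 − 3124) / 0.6667 = -1977 J.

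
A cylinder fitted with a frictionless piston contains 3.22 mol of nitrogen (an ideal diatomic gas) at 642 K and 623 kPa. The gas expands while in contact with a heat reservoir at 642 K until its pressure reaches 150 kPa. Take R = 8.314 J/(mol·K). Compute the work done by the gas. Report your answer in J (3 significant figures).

W ≈ 24500 J

Isothermal process: W = nRT ln(V₂/V₁) = nRT ln(P₁/P₂).
W = (3.22)(8.314)(642) × ln(623/150)
  = 17187 × ln(4.153) = 17187 × 1.424
W_by_gas = 24473 J.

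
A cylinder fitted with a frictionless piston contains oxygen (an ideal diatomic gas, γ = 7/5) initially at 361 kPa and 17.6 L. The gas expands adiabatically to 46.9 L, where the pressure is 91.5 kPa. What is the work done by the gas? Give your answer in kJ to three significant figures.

W ≈ 5.16 kJ

Adiabatic: W = (P₁V₁ − P₂V₂)/(γ − 1) with γ = 7/5.
P₁V₁ = 6354 J, P₂V₂ = 4291 J.
W = (6354 − 4291) / 0.4 = 5156 J.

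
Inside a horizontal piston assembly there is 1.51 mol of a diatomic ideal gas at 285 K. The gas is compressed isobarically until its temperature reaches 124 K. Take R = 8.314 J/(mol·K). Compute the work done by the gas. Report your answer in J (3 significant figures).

Isobaric: W = P ΔV = nR ΔT.
W = (1.51)(8.314)(124 − 285) = -2021 J.

W ≈ -2020 J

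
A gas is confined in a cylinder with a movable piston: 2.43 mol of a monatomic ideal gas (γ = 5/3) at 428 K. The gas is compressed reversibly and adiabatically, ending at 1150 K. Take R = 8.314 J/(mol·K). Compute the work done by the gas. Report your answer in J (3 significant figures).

Adiabatic ⇒ Q = 0, so W_by = −ΔU = nCᵥ(T₁ − T₂).
Cᵥ = 3R/2 = 12.47 J/(mol·K).
W = (2.43)(12.47)(428 − 1150) = -21880 J.

W ≈ -21900 J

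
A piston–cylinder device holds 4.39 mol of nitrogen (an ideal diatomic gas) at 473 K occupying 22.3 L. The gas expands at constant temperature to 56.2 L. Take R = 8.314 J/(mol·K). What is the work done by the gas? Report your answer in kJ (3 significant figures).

W ≈ 16.0 kJ

Isothermal: W = nRT ln(V₂/V₁).
W = (4.39)(8.314)(473) × ln(56.2/22.3)
  = 17264 × 0.9243
W_by_gas = 15957 J.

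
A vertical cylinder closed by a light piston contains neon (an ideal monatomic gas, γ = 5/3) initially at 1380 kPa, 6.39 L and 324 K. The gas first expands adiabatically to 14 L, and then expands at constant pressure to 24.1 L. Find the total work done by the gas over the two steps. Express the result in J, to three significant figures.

W_total ≈ 9160 J

Step 1 (adiabatic): W = (P₁V₁ − P₂V₂)/(γ−1) = (8818 − 5228)/0.667 = 5386 J.
After step 1: P = 373.4 kPa, V = 14 L, T = 192.1 K.
Step 2 (isobaric): W = PΔV = (373.4 kPa)(24.1 − 14 L) = 3771 J.
W_total = 5386 + 3771 = 9157 J.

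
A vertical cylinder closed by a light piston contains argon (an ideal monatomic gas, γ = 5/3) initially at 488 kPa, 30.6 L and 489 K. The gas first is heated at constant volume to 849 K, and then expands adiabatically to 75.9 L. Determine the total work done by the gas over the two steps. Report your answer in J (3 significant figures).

W_total ≈ 17700 J

Step 1 (isochoric): W = 0 (constant volume).
After step 1: P = 847.3 kPa (V unchanged).
Step 2 (adiabatic): W = (P₁V₁ − P₂V₂)/(γ−1) = (25926 − 14149)/0.667 = 17666 J.
W_total = 0 + 17666 = 17666 J.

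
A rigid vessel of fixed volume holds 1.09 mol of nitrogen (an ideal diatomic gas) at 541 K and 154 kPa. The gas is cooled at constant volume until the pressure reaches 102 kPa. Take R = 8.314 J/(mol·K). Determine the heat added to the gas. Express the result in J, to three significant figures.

Constant volume ⇒ W = 0, so Q = ΔU = nCᵥΔT with Cᵥ = 5R/2 = 20.79 J/(mol·K).
At constant V, T₂/T₁ = P₂/P₁ ⇒ ΔT = T₁(P₂/P₁ − 1) = 541·(102/154 − 1) = -182.7 K.
ΔU = (1.09)(20.79)(-182.7) = -4139 J.

Q ≈ -4140 J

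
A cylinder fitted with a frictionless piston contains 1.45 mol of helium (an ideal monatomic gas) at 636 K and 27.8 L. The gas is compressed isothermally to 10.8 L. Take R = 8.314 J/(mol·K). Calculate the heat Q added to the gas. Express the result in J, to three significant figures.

Isothermal ⇒ ΔU = 0, so Q = W = nRT ln(V₂/V₁).
Q = (1.45)(8.314)(636) ln(10.8/27.8) = 7667 × -0.9455 = -7249 J.

Q ≈ -7250 J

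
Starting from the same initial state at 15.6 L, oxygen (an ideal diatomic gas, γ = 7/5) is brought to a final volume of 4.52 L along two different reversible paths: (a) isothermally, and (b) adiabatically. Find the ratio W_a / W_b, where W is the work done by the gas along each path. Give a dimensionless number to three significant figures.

W_a / W_b ≈ 0.773

Path (a) isothermal: W = P₁V₁ ln(V₂/V₁) → W_a/(P₁V₁) = -1.239.
Path (b) adiabatic: W = P₁V₁(1 − (V₁/V₂)^(γ−1))/(γ−1) → W_b/(P₁V₁) = -1.603.
W_a / W_b = -1.239 / -1.603 = 0.7726.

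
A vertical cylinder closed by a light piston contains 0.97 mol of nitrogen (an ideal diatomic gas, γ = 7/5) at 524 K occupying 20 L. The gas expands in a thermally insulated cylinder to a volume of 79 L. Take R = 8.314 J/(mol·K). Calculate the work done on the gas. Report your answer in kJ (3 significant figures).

W ≈ -4.47 kJ

Adiabatic: TV^(γ−1) = const with γ = 7/5.
T₂ = T₁ (V₁/V₂)^(γ−1) = 524 × (20/79)^0.4 = 524 × 0.5772 = 302.5 K.
W_by = nCᵥ(T₁ − T₂) = (0.97)(20.79)(524 − 302.5) = 4466 J.
Work on gas = −W_by = -4466 J.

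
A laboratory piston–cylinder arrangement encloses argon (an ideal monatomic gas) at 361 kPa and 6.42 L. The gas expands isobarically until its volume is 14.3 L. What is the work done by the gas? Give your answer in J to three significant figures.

W ≈ 2840 J

Isobaric: W = P ΔV.
W = (361 kPa)(14.3 − 6.42 L) = (361)(7.88) = 2845 J.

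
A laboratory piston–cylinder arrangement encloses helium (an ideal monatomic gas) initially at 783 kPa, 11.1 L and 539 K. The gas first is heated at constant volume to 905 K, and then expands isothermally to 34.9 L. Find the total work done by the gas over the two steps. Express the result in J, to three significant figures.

W_total ≈ 16700 J

Step 1 (isochoric): W = 0 (constant volume).
After step 1: P = 1315 kPa (V unchanged).
Step 2 (isothermal): W = P₁V₁ ln(V₂/V₁) = (14593) ln(34.9/11.1) = 16717 J.
W_total = 0 + 16717 = 16717 J.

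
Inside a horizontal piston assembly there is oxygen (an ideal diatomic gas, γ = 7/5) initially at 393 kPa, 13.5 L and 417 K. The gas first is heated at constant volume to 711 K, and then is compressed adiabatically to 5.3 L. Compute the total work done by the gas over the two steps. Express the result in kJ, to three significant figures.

Step 1 (isochoric): W = 0 (constant volume).
After step 1: P = 670.1 kPa (V unchanged).
Step 2 (adiabatic): W = (P₁V₁ − P₂V₂)/(γ−1) = (9046 − 13149)/0.4 = -10257 J.
W_total = 0 − 10257 = -10257 J.

W_total ≈ -10.3 kJ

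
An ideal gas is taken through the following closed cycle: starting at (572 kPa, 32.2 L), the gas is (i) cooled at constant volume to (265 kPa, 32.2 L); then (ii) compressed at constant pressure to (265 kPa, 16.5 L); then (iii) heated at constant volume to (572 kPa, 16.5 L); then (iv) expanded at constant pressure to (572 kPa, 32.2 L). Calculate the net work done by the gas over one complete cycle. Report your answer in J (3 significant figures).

Constant-volume legs do no work.
W(ii) = (265)(16.5 − 32.2) = -4161 J; W(iv) = (572)(32.2 − 16.5) = 8980 J.
W_net = -4161 + 8980 = 4820 J (the clockwise enclosed area).

W_net ≈ 4820 J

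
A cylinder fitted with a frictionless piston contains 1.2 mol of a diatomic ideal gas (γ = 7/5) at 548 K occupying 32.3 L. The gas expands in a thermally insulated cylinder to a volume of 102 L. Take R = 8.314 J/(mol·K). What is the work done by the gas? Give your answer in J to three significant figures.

W ≈ 5040 J

Adiabatic: TV^(γ−1) = const with γ = 7/5.
T₂ = T₁ (V₁/V₂)^(γ−1) = 548 × (32.3/102)^0.4 = 548 × 0.6313 = 346 K.
W_by = nCᵥ(T₁ − T₂) = (1.2)(20.79)(548 − 346) = 5039 J.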